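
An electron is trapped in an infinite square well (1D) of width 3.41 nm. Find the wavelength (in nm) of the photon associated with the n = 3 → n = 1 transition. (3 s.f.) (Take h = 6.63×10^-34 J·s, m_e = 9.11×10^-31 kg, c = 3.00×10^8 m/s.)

λ = 4.79×10^3 nm

E_1 = h²/(8m_eL²) = 5.187×10^-21 J, so ΔE = (3² − 1²)E_1 = 4.150×10^-20 J.
λ = hc/ΔE = (6.63×10^-34·3.00×10^8)/4.150×10^-20 = 4.79×10^-6 m = 4.79×10^3 nm.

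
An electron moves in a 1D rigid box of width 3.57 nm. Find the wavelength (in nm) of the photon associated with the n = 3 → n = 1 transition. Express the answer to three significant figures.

λ = 5.25×10^3 nm

E_1 = h²/(8m_eL²) = 4.727×10^-21 J, so ΔE = (3² − 1²)E_1 = 3.782×10^-20 J.
λ = hc/ΔE = (6.626×10^-34·2.998×10^8)/3.782×10^-20 = 5.25×10^-6 m = 5.25×10^3 nm.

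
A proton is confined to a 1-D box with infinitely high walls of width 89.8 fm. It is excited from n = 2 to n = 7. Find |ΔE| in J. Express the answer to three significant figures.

E_1 = h²/(8m_pL²) = 4.068×10^-15 J.
|ΔE| = |2² − 7²|·E_1 = 45·4.068×10^-15 J = 1.83×10^-13 J.

|ΔE| = 1.83×10^-13 J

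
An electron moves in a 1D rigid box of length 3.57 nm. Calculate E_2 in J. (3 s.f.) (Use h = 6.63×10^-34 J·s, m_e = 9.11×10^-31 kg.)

E_2 = 1.89×10^-20 J

For an infinite well E_n = n²h²/(8m_eL²), so E_1 = h²/(8m_eL²) = (6.63×10^-34)²/(8·9.11×10^-31·(3.57×10^-9 m)²) = 4.732×10^-21 J.
Then E_2 = 2²·E_1 = 4·4.732×10^-21 J = 1.89×10^-20 J.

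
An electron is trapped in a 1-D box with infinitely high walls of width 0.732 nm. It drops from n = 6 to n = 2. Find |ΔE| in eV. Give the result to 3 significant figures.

E_1 = h²/(8m_eL²) = 1.124×10^-19 J.
|ΔE| = |6² − 2²|·E_1 = 32·1.124×10^-19 J = 3.597×10^-18 J = 22.5 eV.

|ΔE| = 22.5 eV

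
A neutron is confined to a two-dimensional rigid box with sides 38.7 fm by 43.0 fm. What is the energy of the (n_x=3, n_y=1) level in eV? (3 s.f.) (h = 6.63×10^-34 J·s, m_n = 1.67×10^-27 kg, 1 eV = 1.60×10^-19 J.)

For a 2D rectangular well E = (h²/8m_n)·Σ n_i²/L_i² = (6.63×10^-34)²/(8·1.67×10^-27) · [3²/(38.7 fm)² + 1²/(43.0 fm)²].
Evaluating gives E = 2.155×10^-13 J = 1.35×10^6 eV.

E = 1.35×10^6 eV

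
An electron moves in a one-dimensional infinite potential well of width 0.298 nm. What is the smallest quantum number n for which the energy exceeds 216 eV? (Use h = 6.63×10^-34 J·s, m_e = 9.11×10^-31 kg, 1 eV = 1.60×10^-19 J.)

E_1 = h²/(8m_eL²) = 6.792×10^-19 J = 4.245 eV.
Need n² > 216/4.245 = 50.88, i.e. n > 7.133.
The smallest integer satisfying this is n = 8.

n = 8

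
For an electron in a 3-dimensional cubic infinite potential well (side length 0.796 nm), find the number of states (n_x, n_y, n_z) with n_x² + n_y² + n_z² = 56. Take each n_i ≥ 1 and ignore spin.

degeneracy = 6

The level has n_x² + n_y² + n_z² = 56. The ordered positive-integer solutions are (2, 4, 6), (2, 6, 4), (4, 2, 6), (4, 6, 2), (6, 2, 4), (6, 4, 2).
That gives 6 states.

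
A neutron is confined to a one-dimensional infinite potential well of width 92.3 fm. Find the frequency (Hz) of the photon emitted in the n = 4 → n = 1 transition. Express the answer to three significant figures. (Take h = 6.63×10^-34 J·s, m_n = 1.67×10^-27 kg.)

f = 8.74×10^19 Hz

E_1 = h²/(8m_nL²) = 3.862×10^-15 J and ΔE = (4² − 1²)E_1 = 5.793×10^-14 J.
f = ΔE/h = 5.793×10^-14/6.63×10^-34 = 8.74×10^19 Hz.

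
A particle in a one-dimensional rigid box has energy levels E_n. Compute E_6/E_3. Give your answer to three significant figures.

4.00

E_n ∝ n², so E_6/E_3 = 6²/3² = 36/9 = 4.00.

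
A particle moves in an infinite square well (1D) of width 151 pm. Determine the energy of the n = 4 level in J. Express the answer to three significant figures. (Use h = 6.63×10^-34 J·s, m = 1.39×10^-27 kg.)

E_4 = 2.77×10^-20 J

For an infinite well E_n = n²h²/(8mL²), so E_1 = h²/(8mL²) = (6.63×10^-34)²/(8·1.39×10^-27·(1.51×10^-10 m)²) = 1.734×10^-21 J.
Then E_4 = 4²·E_1 = 16·1.734×10^-21 J = 2.77×10^-20 J.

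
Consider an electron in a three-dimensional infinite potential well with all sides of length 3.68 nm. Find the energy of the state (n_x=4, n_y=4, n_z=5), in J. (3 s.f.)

For a 3D rectangular well E = (h²/8m_e)·Σ n_i²/L_i² = (6.626×10^-34)²/(8·9.109×10^-31) · [4²/(3.68 nm)² + 4²/(3.68 nm)² + 5²/(3.68 nm)²].
Evaluating gives E = 2.54×10^-19 J.

E = 2.54×10^-19 J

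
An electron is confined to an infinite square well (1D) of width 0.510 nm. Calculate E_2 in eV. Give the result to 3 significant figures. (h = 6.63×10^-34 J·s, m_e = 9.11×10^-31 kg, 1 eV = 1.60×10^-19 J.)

For an infinite well E_n = n²h²/(8m_eL²), so E_1 = h²/(8m_eL²) = (6.63×10^-34)²/(8·9.11×10^-31·(5.10×10^-10 m)²) = 2.319×10^-19 J.
Then E_2 = 2²·E_1 = 4·2.319×10^-19 J = 9.276×10^-19 J.
Converting, E_2 = 9.276×10^-19 J / (1.60×10^-19 J/eV) = 5.80 eV.

E_2 = 5.80 eV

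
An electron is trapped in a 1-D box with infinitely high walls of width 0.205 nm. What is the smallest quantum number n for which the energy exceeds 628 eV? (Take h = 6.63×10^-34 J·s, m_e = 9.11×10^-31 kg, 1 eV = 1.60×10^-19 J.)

n = 9

E_1 = h²/(8m_eL²) = 1.435×10^-18 J = 8.969 eV.
Need n² > 628/8.969 = 70.02, i.e. n > 8.368.
The smallest integer satisfying this is n = 9.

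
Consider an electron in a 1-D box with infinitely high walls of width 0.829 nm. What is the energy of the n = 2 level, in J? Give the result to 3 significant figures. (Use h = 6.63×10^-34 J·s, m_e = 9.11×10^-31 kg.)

For an infinite well E_n = n²h²/(8m_eL²), so E_1 = h²/(8m_eL²) = (6.63×10^-34)²/(8·9.11×10^-31·(8.29×10^-10 m)²) = 8.776×10^-20 J.
Then E_2 = 2²·E_1 = 4·8.776×10^-20 J = 3.51×10^-19 J.

E_2 = 3.51×10^-19 J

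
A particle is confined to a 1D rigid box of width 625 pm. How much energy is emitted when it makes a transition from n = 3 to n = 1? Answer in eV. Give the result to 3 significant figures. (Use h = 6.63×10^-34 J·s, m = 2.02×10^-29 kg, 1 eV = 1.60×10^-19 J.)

E_1 = h²/(8mL²) = 6.963×10^-21 J.
|ΔE| = |3² − 1²|·E_1 = 8·6.963×10^-21 J = 5.570×10^-20 J = 0.348 eV.

|ΔE| = 0.348 eV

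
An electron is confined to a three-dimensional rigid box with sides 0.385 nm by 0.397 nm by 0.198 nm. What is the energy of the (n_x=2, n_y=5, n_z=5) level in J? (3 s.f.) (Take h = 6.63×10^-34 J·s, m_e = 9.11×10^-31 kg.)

E = 4.97×10^-17 J

For a 3D rectangular well E = (h²/8m_e)·Σ n_i²/L_i² = (6.63×10^-34)²/(8·9.11×10^-31) · [2²/(0.385 nm)² + 5²/(0.397 nm)² + 5²/(0.198 nm)²].
Evaluating gives E = 4.97×10^-17 J.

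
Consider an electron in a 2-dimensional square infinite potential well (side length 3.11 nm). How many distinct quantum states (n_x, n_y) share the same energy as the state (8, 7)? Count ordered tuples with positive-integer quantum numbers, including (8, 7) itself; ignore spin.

degeneracy = 2

The level has n_x² + n_y² = 113. The ordered positive-integer solutions are (7, 8), (8, 7).
That gives 2 states.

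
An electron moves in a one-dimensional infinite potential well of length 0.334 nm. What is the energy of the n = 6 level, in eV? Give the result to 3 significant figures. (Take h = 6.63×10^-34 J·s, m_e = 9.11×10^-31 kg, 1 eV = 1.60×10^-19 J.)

For an infinite well E_n = n²h²/(8m_eL²), so E_1 = h²/(8m_eL²) = (6.63×10^-34)²/(8·9.11×10^-31·(3.34×10^-10 m)²) = 5.407×10^-19 J.
Then E_6 = 6²·E_1 = 36·5.407×10^-19 J = 1.947×10^-17 J.
Converting, E_6 = 1.947×10^-17 J / (1.60×10^-19 J/eV) = 122 eV.

E_6 = 122 eV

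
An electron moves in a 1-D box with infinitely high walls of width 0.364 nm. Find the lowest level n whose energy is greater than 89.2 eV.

n = 6

E_1 = h²/(8m_eL²) = 4.547×10^-19 J = 2.838 eV.
Need n² > 89.2/2.838 = 31.43, i.e. n > 5.606.
The smallest integer satisfying this is n = 6.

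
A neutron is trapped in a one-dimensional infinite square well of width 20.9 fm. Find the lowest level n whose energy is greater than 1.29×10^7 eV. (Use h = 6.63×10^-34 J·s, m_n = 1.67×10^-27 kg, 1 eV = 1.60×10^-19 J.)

n = 6

E_1 = h²/(8m_nL²) = 7.532×10^-14 J = 4.708×10^5 eV.
Need n² > 1.29×10^7/4.708×10^5 = 27.40, i.e. n > 5.235.
The smallest integer satisfying this is n = 6.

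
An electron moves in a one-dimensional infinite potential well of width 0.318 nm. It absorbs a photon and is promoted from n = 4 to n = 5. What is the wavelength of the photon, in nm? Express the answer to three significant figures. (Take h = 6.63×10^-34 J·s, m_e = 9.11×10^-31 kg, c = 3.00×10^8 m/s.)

λ = 37.1 nm

E_1 = h²/(8m_eL²) = 5.964×10^-19 J, so ΔE = (5² − 4²)E_1 = 5.368×10^-18 J.
λ = hc/ΔE = (6.63×10^-34·3.00×10^8)/5.368×10^-18 = 3.71×10^-8 m = 37.1 nm.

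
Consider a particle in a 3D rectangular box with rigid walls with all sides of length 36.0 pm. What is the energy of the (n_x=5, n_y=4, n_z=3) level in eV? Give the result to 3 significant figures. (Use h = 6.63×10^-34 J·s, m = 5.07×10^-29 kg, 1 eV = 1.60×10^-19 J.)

For a 3D rectangular well E = (h²/8m)·Σ n_i²/L_i² = (6.63×10^-34)²/(8·5.07×10^-29) · [5²/(36.0 pm)² + 4²/(36.0 pm)² + 3²/(36.0 pm)²].
Evaluating gives E = 4.181×10^-17 J = 261 eV.

E = 261 eV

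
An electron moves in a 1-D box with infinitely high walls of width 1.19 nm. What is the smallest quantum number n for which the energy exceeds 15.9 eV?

n = 8

E_1 = h²/(8m_eL²) = 4.254×10^-20 J = 0.2655 eV.
Need n² > 15.9/0.2655 = 59.89, i.e. n > 7.739.
The smallest integer satisfying this is n = 8.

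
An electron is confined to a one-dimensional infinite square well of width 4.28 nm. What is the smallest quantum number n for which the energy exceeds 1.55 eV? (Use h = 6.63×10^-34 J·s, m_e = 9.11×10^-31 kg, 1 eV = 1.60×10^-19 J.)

n = 9

E_1 = h²/(8m_eL²) = 3.293×10^-21 J = 0.02058 eV.
Need n² > 1.55/0.02058 = 75.32, i.e. n > 8.679.
The smallest integer satisfying this is n = 9.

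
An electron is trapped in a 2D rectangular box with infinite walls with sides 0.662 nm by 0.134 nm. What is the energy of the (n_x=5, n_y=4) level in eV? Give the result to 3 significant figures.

For a 2D rectangular well E = (h²/8m_e)·Σ n_i²/L_i² = (6.626×10^-34)²/(8·9.109×10^-31) · [5²/(0.662 nm)² + 4²/(0.134 nm)²].
Evaluating gives E = 5.712×10^-17 J = 357 eV.

E = 357 eV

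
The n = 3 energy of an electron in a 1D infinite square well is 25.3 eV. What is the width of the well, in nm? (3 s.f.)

From E_n = n²h²/(8m_eL²), L = n·h/√(8m_eE_n).
E_3 = 25.3 eV = 4.053×10^-18 J, so L = 3·6.626×10^-34/√(8·9.109×10^-31·4.053×10^-18) = 3.66×10^-10 m = 0.366 nm.

L = 0.366 nm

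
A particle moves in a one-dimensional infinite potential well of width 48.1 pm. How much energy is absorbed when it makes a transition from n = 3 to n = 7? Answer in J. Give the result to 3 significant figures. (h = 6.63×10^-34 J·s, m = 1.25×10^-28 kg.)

|ΔE| = 7.60×10^-18 J

E_1 = h²/(8mL²) = 1.900×10^-19 J.
|ΔE| = |3² − 7²|·E_1 = 40·1.900×10^-19 J = 7.60×10^-18 J.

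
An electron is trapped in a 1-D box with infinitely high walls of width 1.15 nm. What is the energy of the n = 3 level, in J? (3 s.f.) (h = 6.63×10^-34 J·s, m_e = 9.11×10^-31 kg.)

E_3 = 4.10×10^-19 J

For an infinite well E_n = n²h²/(8m_eL²), so E_1 = h²/(8m_eL²) = (6.63×10^-34)²/(8·9.11×10^-31·(1.15×10^-9 m)²) = 4.561×10^-20 J.
Then E_3 = 3²·E_1 = 9·4.561×10^-20 J = 4.10×10^-19 J.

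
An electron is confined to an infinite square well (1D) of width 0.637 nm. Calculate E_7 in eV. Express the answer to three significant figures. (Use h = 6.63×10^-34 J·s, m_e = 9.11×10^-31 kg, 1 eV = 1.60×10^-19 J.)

For an infinite well E_n = n²h²/(8m_eL²), so E_1 = h²/(8m_eL²) = (6.63×10^-34)²/(8·9.11×10^-31·(6.37×10^-10 m)²) = 1.486×10^-19 J.
Then E_7 = 7²·E_1 = 49·1.486×10^-19 J = 7.281×10^-18 J.
Converting, E_7 = 7.281×10^-18 J / (1.60×10^-19 J/eV) = 45.5 eV.

E_7 = 45.5 eV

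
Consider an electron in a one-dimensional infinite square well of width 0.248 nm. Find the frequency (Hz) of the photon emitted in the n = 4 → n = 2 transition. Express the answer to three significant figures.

f = 1.77×10^16 Hz

E_1 = h²/(8m_eL²) = 9.796×10^-19 J and ΔE = (4² − 2²)E_1 = 1.176×10^-17 J.
f = ΔE/h = 1.176×10^-17/6.626×10^-34 = 1.77×10^16 Hz.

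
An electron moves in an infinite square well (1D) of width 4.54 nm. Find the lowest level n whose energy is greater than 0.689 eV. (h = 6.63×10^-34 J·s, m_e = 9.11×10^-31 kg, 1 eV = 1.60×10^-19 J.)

E_1 = h²/(8m_eL²) = 2.926×10^-21 J = 0.01829 eV.
Need n² > 0.689/0.01829 = 37.67, i.e. n > 6.138.
The smallest integer satisfying this is n = 7.

n = 7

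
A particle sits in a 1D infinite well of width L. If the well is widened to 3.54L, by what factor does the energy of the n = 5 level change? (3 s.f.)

0.0798

E_n ∝ 1/L², so the energy scales by 1/3.54² = 0.0798.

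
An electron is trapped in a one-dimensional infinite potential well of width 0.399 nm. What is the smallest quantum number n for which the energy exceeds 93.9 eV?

E_1 = h²/(8m_eL²) = 3.784×10^-19 J = 2.362 eV.
Need n² > 93.9/2.362 = 39.75, i.e. n > 6.305.
The smallest integer satisfying this is n = 7.

n = 7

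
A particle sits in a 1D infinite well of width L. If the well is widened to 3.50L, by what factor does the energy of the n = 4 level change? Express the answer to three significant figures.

0.0816

E_n ∝ 1/L², so the energy scales by 1/3.50² = 0.0816.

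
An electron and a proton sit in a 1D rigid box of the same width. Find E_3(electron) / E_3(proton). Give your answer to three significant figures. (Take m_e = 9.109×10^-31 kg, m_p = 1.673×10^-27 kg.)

1.84×10^3

E_n ∝ 1/m at fixed n and L, so the ratio is m_p/m_e = 1.673×10^-27/9.109×10^-31 = 1.84×10^3.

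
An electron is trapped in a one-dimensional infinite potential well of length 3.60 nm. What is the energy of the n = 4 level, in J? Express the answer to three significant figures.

E_4 = 7.44×10^-20 J

For an infinite well E_n = n²h²/(8m_eL²), so E_1 = h²/(8m_eL²) = (6.626×10^-34)²/(8·9.109×10^-31·(3.60×10^-9 m)²) = 4.649×10^-21 J.
Then E_4 = 4²·E_1 = 16·4.649×10^-21 J = 7.44×10^-20 J.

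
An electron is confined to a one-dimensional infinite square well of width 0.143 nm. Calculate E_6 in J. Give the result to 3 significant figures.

E_6 = 1.06×10^-16 J

For an infinite well E_n = n²h²/(8m_eL²), so E_1 = h²/(8m_eL²) = (6.626×10^-34)²/(8·9.109×10^-31·(1.43×10^-10 m)²) = 2.946×10^-18 J.
Then E_6 = 6²·E_1 = 36·2.946×10^-18 J = 1.06×10^-16 J.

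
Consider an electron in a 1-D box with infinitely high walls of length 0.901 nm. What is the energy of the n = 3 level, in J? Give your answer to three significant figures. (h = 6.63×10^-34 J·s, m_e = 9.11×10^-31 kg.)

E_3 = 6.69×10^-19 J

For an infinite well E_n = n²h²/(8m_eL²), so E_1 = h²/(8m_eL²) = (6.63×10^-34)²/(8·9.11×10^-31·(9.01×10^-10 m)²) = 7.430×10^-20 J.
Then E_3 = 3²·E_1 = 9·7.430×10^-20 J = 6.69×10^-19 J.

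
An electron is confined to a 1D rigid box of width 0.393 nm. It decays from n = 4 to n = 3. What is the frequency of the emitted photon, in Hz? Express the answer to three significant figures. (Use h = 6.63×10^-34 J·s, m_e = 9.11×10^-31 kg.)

f = 4.12×10^15 Hz

E_1 = h²/(8m_eL²) = 3.905×10^-19 J and ΔE = (4² − 3²)E_1 = 2.734×10^-18 J.
f = ΔE/h = 2.734×10^-18/6.63×10^-34 = 4.12×10^15 Hz.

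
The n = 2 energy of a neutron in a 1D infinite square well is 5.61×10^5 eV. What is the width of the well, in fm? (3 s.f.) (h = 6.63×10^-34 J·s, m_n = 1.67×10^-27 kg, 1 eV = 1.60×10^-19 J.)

From E_n = n²h²/(8m_nL²), L = n·h/√(8m_nE_n).
E_2 = 5.61×10^5 eV = 8.976×10^-14 J, so L = 2·6.63×10^-34/√(8·1.67×10^-27·8.976×10^-14) = 3.83×10^-14 m = 38.3 fm.

L = 38.3 fm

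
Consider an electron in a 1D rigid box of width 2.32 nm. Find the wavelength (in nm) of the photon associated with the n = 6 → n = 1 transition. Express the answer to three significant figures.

E_1 = h²/(8m_eL²) = 1.119×10^-20 J, so ΔE = (6² − 1²)E_1 = 3.917×10^-19 J.
λ = hc/ΔE = (6.626×10^-34·2.998×10^8)/3.917×10^-19 = 5.07×10^-7 m = 507 nm.

λ = 507 nm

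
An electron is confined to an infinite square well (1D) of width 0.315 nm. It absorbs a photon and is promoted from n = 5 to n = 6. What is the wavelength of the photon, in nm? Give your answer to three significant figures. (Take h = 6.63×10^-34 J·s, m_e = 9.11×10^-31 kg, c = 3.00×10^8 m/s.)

E_1 = h²/(8m_eL²) = 6.079×10^-19 J, so ΔE = (6² − 5²)E_1 = 6.687×10^-18 J.
λ = hc/ΔE = (6.63×10^-34·3.00×10^8)/6.687×10^-18 = 2.97×10^-8 m = 29.7 nm.

λ = 29.7 nm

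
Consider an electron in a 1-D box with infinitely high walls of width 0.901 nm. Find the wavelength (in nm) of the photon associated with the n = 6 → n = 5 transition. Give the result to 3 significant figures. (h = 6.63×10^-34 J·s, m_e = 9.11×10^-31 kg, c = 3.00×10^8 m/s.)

λ = 243 nm

E_1 = h²/(8m_eL²) = 7.430×10^-20 J, so ΔE = (6² − 5²)E_1 = 8.173×10^-19 J.
λ = hc/ΔE = (6.63×10^-34·3.00×10^8)/8.173×10^-19 = 2.43×10^-7 m = 243 nm.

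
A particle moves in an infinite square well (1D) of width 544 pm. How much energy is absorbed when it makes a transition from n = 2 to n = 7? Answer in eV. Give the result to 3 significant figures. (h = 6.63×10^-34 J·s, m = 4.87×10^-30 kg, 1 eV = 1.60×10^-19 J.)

|ΔE| = 10.7 eV

E_1 = h²/(8mL²) = 3.813×10^-20 J.
|ΔE| = |2² − 7²|·E_1 = 45·3.813×10^-20 J = 1.716×10^-18 J = 10.7 eV.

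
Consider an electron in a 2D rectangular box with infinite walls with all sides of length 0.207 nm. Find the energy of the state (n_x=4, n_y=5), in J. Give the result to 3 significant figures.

E = 5.76×10^-17 J

For a 2D rectangular well E = (h²/8m_e)·Σ n_i²/L_i² = (6.626×10^-34)²/(8·9.109×10^-31) · [4²/(0.207 nm)² + 5²/(0.207 nm)²].
Evaluating gives E = 5.76×10^-17 J.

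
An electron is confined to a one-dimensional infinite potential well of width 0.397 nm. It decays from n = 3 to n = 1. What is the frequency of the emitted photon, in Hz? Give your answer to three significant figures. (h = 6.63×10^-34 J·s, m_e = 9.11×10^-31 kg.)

E_1 = h²/(8m_eL²) = 3.827×10^-19 J and ΔE = (3² − 1²)E_1 = 3.062×10^-18 J.
f = ΔE/h = 3.062×10^-18/6.63×10^-34 = 4.62×10^15 Hz.

f = 4.62×10^15 Hz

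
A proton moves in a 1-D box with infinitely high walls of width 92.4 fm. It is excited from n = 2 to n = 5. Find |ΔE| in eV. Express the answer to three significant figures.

|ΔE| = 5.04×10^5 eV

E_1 = h²/(8m_pL²) = 3.842×10^-15 J.
|ΔE| = |2² − 5²|·E_1 = 21·3.842×10^-15 J = 8.068×10^-14 J = 5.04×10^5 eV.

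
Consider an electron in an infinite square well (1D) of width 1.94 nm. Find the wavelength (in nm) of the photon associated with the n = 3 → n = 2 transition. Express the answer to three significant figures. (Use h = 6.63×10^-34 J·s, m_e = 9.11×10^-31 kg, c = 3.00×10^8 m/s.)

E_1 = h²/(8m_eL²) = 1.603×10^-20 J, so ΔE = (3² − 2²)E_1 = 8.015×10^-20 J.
λ = hc/ΔE = (6.63×10^-34·3.00×10^8)/8.015×10^-20 = 2.48×10^-6 m = 2.48×10^3 nm.

λ = 2.48×10^3 nm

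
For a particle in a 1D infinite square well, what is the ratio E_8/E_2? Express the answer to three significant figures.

16.0

E_n ∝ n², so E_8/E_2 = 8²/2² = 64/4 = 16.0.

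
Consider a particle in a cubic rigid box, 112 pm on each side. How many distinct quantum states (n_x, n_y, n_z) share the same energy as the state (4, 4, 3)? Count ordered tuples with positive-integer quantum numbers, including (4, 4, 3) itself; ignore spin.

The level has n_x² + n_y² + n_z² = 41. The ordered positive-integer solutions are (1, 2, 6), (1, 6, 2), (2, 1, 6), (2, 6, 1), (3, 4, 4), (4, 3, 4), (4, 4, 3), (6, 1, 2), (6, 2, 1).
That gives 9 states.

degeneracy = 9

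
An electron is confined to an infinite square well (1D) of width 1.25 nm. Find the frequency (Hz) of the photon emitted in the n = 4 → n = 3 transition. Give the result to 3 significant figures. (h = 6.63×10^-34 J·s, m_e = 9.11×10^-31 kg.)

f = 4.08×10^14 Hz

E_1 = h²/(8m_eL²) = 3.860×10^-20 J and ΔE = (4² − 3²)E_1 = 2.702×10^-19 J.
f = ΔE/h = 2.702×10^-19/6.63×10^-34 = 4.08×10^14 Hz.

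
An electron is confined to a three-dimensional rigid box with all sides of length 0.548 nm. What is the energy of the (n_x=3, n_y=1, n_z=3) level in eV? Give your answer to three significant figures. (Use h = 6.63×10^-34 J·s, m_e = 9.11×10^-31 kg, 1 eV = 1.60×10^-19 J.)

E = 23.9 eV

For a 3D rectangular well E = (h²/8m_e)·Σ n_i²/L_i² = (6.63×10^-34)²/(8·9.11×10^-31) · [3²/(0.548 nm)² + 1²/(0.548 nm)² + 3²/(0.548 nm)²].
Evaluating gives E = 3.816×10^-18 J = 23.9 eV.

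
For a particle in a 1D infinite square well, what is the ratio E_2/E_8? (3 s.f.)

0.0625

E_n ∝ n², so E_2/E_8 = 2²/8² = 4/64 = 0.0625.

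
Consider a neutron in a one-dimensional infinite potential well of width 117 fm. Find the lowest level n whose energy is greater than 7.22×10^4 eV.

n = 3

E_1 = h²/(8m_nL²) = 2.393×10^-15 J = 1.494×10^4 eV.
Need n² > 7.22×10^4/1.494×10^4 = 4.833, i.e. n > 2.198.
The smallest integer satisfying this is n = 3.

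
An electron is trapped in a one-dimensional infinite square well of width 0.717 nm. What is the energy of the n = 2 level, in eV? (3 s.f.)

E_2 = 2.93 eV

For an infinite well E_n = n²h²/(8m_eL²), so E_1 = h²/(8m_eL²) = (6.626×10^-34)²/(8·9.109×10^-31·(7.17×10^-10 m)²) = 1.172×10^-19 J.
Then E_2 = 2²·E_1 = 4·1.172×10^-19 J = 4.688×10^-19 J.
Converting, E_2 = 4.688×10^-19 J / (1.602×10^-19 J/eV) = 2.93 eV.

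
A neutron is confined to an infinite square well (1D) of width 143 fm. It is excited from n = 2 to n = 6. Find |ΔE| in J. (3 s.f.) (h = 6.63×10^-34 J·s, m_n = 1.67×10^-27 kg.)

E_1 = h²/(8m_nL²) = 1.609×10^-15 J.
|ΔE| = |2² − 6²|·E_1 = 32·1.609×10^-15 J = 5.15×10^-14 J.

|ΔE| = 5.15×10^-14 J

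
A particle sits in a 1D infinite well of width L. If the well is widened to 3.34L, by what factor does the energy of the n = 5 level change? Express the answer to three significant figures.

E_n ∝ 1/L², so the energy scales by 1/3.34² = 0.0896.

0.0896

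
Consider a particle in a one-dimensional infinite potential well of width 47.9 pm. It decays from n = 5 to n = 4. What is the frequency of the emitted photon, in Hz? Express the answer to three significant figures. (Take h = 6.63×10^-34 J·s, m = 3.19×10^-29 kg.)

E_1 = h²/(8mL²) = 7.507×10^-19 J and ΔE = (5² − 4²)E_1 = 6.756×10^-18 J.
f = ΔE/h = 6.756×10^-18/6.63×10^-34 = 1.02×10^16 Hz.

f = 1.02×10^16 Hz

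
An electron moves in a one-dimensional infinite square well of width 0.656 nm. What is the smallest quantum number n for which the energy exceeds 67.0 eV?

E_1 = h²/(8m_eL²) = 1.400×10^-19 J = 0.8739 eV.
Need n² > 67.0/0.8739 = 76.67, i.e. n > 8.756.
The smallest integer satisfying this is n = 9.

n = 9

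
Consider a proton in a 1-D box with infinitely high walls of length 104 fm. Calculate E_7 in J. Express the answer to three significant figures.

For an infinite well E_n = n²h²/(8m_pL²), so E_1 = h²/(8m_pL²) = (6.626×10^-34)²/(8·1.673×10^-27·(1.04×10^-13 m)²) = 3.033×10^-15 J.
Then E_7 = 7²·E_1 = 49·3.033×10^-15 J = 1.49×10^-13 J.

E_7 = 1.49×10^-13 J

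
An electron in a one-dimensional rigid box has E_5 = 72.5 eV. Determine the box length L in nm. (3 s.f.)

From E_n = n²h²/(8m_eL²), L = n·h/√(8m_eE_n).
E_5 = 72.5 eV = 1.161×10^-17 J, so L = 5·6.626×10^-34/√(8·9.109×10^-31·1.161×10^-17) = 3.60×10^-10 m = 0.360 nm.

L = 0.360 nm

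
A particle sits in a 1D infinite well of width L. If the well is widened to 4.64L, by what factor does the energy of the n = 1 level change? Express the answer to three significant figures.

E_n ∝ 1/L², so the energy scales by 1/4.64² = 0.0464.

0.0464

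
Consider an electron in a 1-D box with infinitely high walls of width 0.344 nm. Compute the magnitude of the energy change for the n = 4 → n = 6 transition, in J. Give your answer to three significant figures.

E_1 = h²/(8m_eL²) = 5.091×10^-19 J.
|ΔE| = |4² − 6²|·E_1 = 20·5.091×10^-19 J = 1.02×10^-17 J.

|ΔE| = 1.02×10^-17 J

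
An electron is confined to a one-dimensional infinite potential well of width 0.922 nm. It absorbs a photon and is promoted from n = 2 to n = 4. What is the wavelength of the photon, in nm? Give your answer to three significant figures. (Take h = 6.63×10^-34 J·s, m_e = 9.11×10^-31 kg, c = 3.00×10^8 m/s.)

E_1 = h²/(8m_eL²) = 7.095×10^-20 J, so ΔE = (4² − 2²)E_1 = 8.514×10^-19 J.
λ = hc/ΔE = (6.63×10^-34·3.00×10^8)/8.514×10^-19 = 2.34×10^-7 m = 234 nm.

λ = 234 nm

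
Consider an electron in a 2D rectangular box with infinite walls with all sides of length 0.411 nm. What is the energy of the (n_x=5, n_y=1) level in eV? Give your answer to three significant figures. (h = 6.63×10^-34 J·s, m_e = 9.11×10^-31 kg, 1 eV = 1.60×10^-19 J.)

E = 58.0 eV

For a 2D rectangular well E = (h²/8m_e)·Σ n_i²/L_i² = (6.63×10^-34)²/(8·9.11×10^-31) · [5²/(0.411 nm)² + 1²/(0.411 nm)²].
Evaluating gives E = 9.283×10^-18 J = 58.0 eV.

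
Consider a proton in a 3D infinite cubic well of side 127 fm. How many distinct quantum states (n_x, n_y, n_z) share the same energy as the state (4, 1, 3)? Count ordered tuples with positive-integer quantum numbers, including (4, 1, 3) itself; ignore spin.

The level has n_x² + n_y² + n_z² = 26. The ordered positive-integer solutions are (1, 3, 4), (1, 4, 3), (3, 1, 4), (3, 4, 1), (4, 1, 3), (4, 3, 1).
That gives 6 states.

degeneracy = 6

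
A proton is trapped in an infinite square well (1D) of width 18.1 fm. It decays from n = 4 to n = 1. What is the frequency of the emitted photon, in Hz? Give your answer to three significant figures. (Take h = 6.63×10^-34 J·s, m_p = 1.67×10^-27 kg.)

f = 2.27×10^21 Hz

E_1 = h²/(8m_pL²) = 1.004×10^-13 J and ΔE = (4² − 1²)E_1 = 1.506×10^-12 J.
f = ΔE/h = 1.506×10^-12/6.63×10^-34 = 2.27×10^21 Hz.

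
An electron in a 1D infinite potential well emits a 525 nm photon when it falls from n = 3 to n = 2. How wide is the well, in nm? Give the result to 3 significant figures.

The photon carries ΔE = hc/λ = 6.626×10^-34·2.998×10^8/5.25×10^-7 m = 3.784×10^-19 J.
Since ΔE = (3² − 2²)E_1, E_1 = 7.568×10^-20 J, and L = h/√(8m_eE_1) = 8.92×10^-10 m = 0.892 nm.

L = 0.892 nm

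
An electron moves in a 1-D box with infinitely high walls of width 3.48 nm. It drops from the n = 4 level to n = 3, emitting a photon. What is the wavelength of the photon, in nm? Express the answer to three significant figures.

λ = 5.70×10^3 nm

E_1 = h²/(8m_eL²) = 4.975×10^-21 J, so ΔE = (4² − 3²)E_1 = 3.483×10^-20 J.
λ = hc/ΔE = (6.626×10^-34·2.998×10^8)/3.483×10^-20 = 5.70×10^-6 m = 5.70×10^3 nm.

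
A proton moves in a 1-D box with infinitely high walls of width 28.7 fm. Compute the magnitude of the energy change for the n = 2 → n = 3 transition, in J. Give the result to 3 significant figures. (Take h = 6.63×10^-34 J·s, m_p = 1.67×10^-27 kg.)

E_1 = h²/(8m_pL²) = 3.994×10^-14 J.
|ΔE| = |2² − 3²|·E_1 = 5·3.994×10^-14 J = 2.00×10^-13 J.

|ΔE| = 2.00×10^-13 J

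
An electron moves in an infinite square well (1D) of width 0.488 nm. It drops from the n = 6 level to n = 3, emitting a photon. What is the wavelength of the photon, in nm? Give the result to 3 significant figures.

E_1 = h²/(8m_eL²) = 2.530×10^-19 J, so ΔE = (6² − 3²)E_1 = 6.831×10^-18 J.
λ = hc/ΔE = (6.626×10^-34·2.998×10^8)/6.831×10^-18 = 2.91×10^-8 m = 29.1 nm.

λ = 29.1 nm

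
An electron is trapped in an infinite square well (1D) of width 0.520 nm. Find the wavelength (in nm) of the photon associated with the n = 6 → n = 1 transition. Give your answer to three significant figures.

λ = 25.5 nm

E_1 = h²/(8m_eL²) = 2.228×10^-19 J, so ΔE = (6² − 1²)E_1 = 7.798×10^-18 J.
λ = hc/ΔE = (6.626×10^-34·2.998×10^8)/7.798×10^-18 = 2.55×10^-8 m = 25.5 nm.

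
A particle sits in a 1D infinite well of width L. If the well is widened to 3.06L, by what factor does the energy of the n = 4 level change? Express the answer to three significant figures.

E_n ∝ 1/L², so the energy scales by 1/3.06² = 0.107.

0.107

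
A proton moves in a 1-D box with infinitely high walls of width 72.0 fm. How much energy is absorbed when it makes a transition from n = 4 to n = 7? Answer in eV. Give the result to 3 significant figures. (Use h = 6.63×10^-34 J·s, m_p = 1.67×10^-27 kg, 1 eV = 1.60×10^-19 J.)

E_1 = h²/(8m_pL²) = 6.347×10^-15 J.
|ΔE| = |4² − 7²|·E_1 = 33·6.347×10^-15 J = 2.095×10^-13 J = 1.31×10^6 eV.

|ΔE| = 1.31×10^6 eV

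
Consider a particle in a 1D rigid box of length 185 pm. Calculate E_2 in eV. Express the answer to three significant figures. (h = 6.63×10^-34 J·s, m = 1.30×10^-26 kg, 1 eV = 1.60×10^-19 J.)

For an infinite well E_n = n²h²/(8mL²), so E_1 = h²/(8mL²) = (6.63×10^-34)²/(8·1.30×10^-26·(1.85×10^-10 m)²) = 1.235×10^-22 J.
Then E_2 = 2²·E_1 = 4·1.235×10^-22 J = 4.940×10^-22 J.
Converting, E_2 = 4.940×10^-22 J / (1.60×10^-19 J/eV) = 0.00309 eV.

E_2 = 0.00309 eV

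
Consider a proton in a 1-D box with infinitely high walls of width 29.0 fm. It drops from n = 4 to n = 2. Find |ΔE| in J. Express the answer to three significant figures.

|ΔE| = 4.68×10^-13 J

E_1 = h²/(8m_pL²) = 3.901×10^-14 J.
|ΔE| = |4² − 2²|·E_1 = 12·3.901×10^-14 J = 4.68×10^-13 J.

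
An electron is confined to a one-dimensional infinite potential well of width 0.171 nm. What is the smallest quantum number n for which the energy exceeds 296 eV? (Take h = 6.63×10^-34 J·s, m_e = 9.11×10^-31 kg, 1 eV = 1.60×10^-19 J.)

E_1 = h²/(8m_eL²) = 2.063×10^-18 J = 12.89 eV.
Need n² > 296/12.89 = 22.96, i.e. n > 4.792.
The smallest integer satisfying this is n = 5.

n = 5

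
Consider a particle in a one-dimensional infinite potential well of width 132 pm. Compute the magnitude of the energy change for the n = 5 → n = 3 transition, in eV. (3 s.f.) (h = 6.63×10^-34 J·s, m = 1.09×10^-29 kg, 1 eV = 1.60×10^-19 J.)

E_1 = h²/(8mL²) = 2.893×10^-19 J.
|ΔE| = |5² − 3²|·E_1 = 16·2.893×10^-19 J = 4.629×10^-18 J = 28.9 eV.

|ΔE| = 28.9 eV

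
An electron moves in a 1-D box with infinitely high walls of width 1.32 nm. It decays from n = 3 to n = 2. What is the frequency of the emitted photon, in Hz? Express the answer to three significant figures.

f = 2.61×10^14 Hz

E_1 = h²/(8m_eL²) = 3.458×10^-20 J and ΔE = (3² − 2²)E_1 = 1.729×10^-19 J.
f = ΔE/h = 1.729×10^-19/6.626×10^-34 = 2.61×10^14 Hz.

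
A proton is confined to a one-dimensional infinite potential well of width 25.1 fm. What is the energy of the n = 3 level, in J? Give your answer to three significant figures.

E_3 = 4.69×10^-13 J

For an infinite well E_n = n²h²/(8m_pL²), so E_1 = h²/(8m_pL²) = (6.626×10^-34)²/(8·1.673×10^-27·(2.51×10^-14 m)²) = 5.207×10^-14 J.
Then E_3 = 3²·E_1 = 9·5.207×10^-14 J = 4.69×10^-13 J.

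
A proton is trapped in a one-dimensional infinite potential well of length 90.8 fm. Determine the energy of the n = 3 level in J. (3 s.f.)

For an infinite well E_n = n²h²/(8m_pL²), so E_1 = h²/(8m_pL²) = (6.626×10^-34)²/(8·1.673×10^-27·(9.08×10^-14 m)²) = 3.979×10^-15 J.
Then E_3 = 3²·E_1 = 9·3.979×10^-15 J = 3.58×10^-14 J.

E_3 = 3.58×10^-14 J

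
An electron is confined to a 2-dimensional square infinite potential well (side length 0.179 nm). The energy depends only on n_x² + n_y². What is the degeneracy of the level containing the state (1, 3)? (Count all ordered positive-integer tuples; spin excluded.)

degeneracy = 2

The level has n_x² + n_y² = 10. The ordered positive-integer solutions are (1, 3), (3, 1).
That gives 2 states.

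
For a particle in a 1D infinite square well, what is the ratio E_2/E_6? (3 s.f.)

E_n ∝ n², so E_2/E_6 = 2²/6² = 4/36 = 0.111.

0.111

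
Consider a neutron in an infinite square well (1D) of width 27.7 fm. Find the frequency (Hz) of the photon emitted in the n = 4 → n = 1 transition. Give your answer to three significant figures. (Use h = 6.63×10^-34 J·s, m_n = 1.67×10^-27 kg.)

f = 9.70×10^20 Hz

E_1 = h²/(8m_nL²) = 4.288×10^-14 J and ΔE = (4² − 1²)E_1 = 6.432×10^-13 J.
f = ΔE/h = 6.432×10^-13/6.63×10^-34 = 9.70×10^20 Hz.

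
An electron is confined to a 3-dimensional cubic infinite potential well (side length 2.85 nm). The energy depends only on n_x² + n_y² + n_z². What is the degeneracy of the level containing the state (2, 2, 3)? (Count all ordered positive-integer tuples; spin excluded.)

The level has n_x² + n_y² + n_z² = 17. The ordered positive-integer solutions are (2, 2, 3), (2, 3, 2), (3, 2, 2).
That gives 3 states.

degeneracy = 3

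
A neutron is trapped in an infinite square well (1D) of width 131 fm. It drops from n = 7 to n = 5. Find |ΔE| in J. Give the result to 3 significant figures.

|ΔE| = 4.58×10^-14 J

E_1 = h²/(8m_nL²) = 1.909×10^-15 J.
|ΔE| = |7² − 5²|·E_1 = 24·1.909×10^-15 J = 4.58×10^-14 J.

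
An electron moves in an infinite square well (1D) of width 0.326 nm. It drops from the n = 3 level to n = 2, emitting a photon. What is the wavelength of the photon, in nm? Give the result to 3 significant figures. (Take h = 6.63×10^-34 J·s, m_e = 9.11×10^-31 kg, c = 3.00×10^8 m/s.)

E_1 = h²/(8m_eL²) = 5.675×10^-19 J, so ΔE = (3² − 2²)E_1 = 2.837×10^-18 J.
λ = hc/ΔE = (6.63×10^-34·3.00×10^8)/2.837×10^-18 = 7.01×10^-8 m = 70.1 nm.

λ = 70.1 nm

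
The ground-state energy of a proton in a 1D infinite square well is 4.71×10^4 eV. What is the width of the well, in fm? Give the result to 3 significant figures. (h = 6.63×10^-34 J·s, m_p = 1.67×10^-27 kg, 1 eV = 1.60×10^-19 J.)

L = 66.1 fm

From E_n = n²h²/(8m_pL²), L = n·h/√(8m_pE_n).
E_1 = 4.71×10^4 eV = 7.536×10^-15 J, so L = 1·6.63×10^-34/√(8·1.67×10^-27·7.536×10^-15) = 6.61×10^-14 m = 66.1 fm.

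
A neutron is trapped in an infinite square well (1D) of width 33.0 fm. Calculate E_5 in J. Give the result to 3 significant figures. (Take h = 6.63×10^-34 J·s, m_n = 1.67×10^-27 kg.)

For an infinite well E_n = n²h²/(8m_nL²), so E_1 = h²/(8m_nL²) = (6.63×10^-34)²/(8·1.67×10^-27·(3.30×10^-14 m)²) = 3.021×10^-14 J.
Then E_5 = 5²·E_1 = 25·3.021×10^-14 J = 7.55×10^-13 J.

E_5 = 7.55×10^-13 J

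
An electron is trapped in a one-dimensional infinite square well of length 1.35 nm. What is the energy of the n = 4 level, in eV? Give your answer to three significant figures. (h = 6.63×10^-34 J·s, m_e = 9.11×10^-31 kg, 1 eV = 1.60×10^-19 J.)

For an infinite well E_n = n²h²/(8m_eL²), so E_1 = h²/(8m_eL²) = (6.63×10^-34)²/(8·9.11×10^-31·(1.35×10^-9 m)²) = 3.309×10^-20 J.
Then E_4 = 4²·E_1 = 16·3.309×10^-20 J = 5.294×10^-19 J.
Converting, E_4 = 5.294×10^-19 J / (1.60×10^-19 J/eV) = 3.31 eV.

E_4 = 3.31 eV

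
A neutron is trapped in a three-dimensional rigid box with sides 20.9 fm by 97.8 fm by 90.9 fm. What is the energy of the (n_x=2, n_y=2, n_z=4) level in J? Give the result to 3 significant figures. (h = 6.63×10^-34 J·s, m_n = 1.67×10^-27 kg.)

E = 3.79×10^-13 J

For a 3D rectangular well E = (h²/8m_n)·Σ n_i²/L_i² = (6.63×10^-34)²/(8·1.67×10^-27) · [2²/(20.9 fm)² + 2²/(97.8 fm)² + 4²/(90.9 fm)²].
Evaluating gives E = 3.79×10^-13 J.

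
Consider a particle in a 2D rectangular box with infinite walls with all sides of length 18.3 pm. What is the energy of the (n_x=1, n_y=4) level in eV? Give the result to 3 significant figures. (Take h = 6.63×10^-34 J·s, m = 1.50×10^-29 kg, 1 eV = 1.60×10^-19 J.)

For a 2D rectangular well E = (h²/8m)·Σ n_i²/L_i² = (6.63×10^-34)²/(8·1.50×10^-29) · [1²/(18.3 pm)² + 4²/(18.3 pm)²].
Evaluating gives E = 1.859×10^-16 J = 1.16×10^3 eV.

E = 1.16×10^3 eV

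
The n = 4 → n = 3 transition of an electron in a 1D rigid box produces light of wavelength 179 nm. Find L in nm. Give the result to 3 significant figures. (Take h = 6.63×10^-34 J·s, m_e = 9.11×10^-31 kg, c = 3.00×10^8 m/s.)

L = 0.616 nm

The photon carries ΔE = hc/λ = 6.63×10^-34·3.00×10^8/1.79×10^-7 m = 1.111×10^-18 J.
Since ΔE = (4² − 3²)E_1, E_1 = 1.587×10^-19 J, and L = h/√(8m_eE_1) = 6.16×10^-10 m = 0.616 nm.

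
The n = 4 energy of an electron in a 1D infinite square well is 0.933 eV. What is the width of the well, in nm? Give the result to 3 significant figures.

From E_n = n²h²/(8m_eL²), L = n·h/√(8m_eE_n).
E_4 = 0.933 eV = 1.495×10^-19 J, so L = 4·6.626×10^-34/√(8·9.109×10^-31·1.495×10^-19) = 2.54×10^-9 m = 2.54 nm.

L = 2.54 nm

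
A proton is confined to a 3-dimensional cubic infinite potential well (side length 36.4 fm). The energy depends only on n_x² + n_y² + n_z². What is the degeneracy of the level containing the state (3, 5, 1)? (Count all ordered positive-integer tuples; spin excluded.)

The level has n_x² + n_y² + n_z² = 35. The ordered positive-integer solutions are (1, 3, 5), (1, 5, 3), (3, 1, 5), (3, 5, 1), (5, 1, 3), (5, 3, 1).
That gives 6 states.

degeneracy = 6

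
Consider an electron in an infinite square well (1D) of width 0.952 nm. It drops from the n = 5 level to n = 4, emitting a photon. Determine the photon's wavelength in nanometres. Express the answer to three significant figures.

λ = 332 nm

E_1 = h²/(8m_eL²) = 6.648×10^-20 J, so ΔE = (5² − 4²)E_1 = 5.983×10^-19 J.
λ = hc/ΔE = (6.626×10^-34·2.998×10^8)/5.983×10^-19 = 3.32×10^-7 m = 332 nm.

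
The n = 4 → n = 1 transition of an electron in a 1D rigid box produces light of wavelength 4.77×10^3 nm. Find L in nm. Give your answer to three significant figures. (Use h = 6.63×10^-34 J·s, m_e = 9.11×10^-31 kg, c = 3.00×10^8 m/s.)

The photon carries ΔE = hc/λ = 6.63×10^-34·3.00×10^8/4.77×10^-6 m = 4.170×10^-20 J.
Since ΔE = (4² − 1²)E_1, E_1 = 2.780×10^-21 J, and L = h/√(8m_eE_1) = 4.66×10^-9 m = 4.66 nm.

L = 4.66 nm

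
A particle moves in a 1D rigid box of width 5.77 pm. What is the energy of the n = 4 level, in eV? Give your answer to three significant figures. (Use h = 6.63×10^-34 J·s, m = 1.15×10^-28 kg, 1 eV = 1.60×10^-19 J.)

For an infinite well E_n = n²h²/(8mL²), so E_1 = h²/(8mL²) = (6.63×10^-34)²/(8·1.15×10^-28·(5.77×10^-12 m)²) = 1.435×10^-17 J.
Then E_4 = 4²·E_1 = 16·1.435×10^-17 J = 2.296×10^-16 J.
Converting, E_4 = 2.296×10^-16 J / (1.60×10^-19 J/eV) = 1.44×10^3 eV.

E_4 = 1.44×10^3 eV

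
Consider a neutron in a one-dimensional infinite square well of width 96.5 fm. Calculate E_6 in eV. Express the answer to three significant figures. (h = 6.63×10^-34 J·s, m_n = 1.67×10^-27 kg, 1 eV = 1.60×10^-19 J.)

For an infinite well E_n = n²h²/(8m_nL²), so E_1 = h²/(8m_nL²) = (6.63×10^-34)²/(8·1.67×10^-27·(9.65×10^-14 m)²) = 3.533×10^-15 J.
Then E_6 = 6²·E_1 = 36·3.533×10^-15 J = 1.272×10^-13 J.
Converting, E_6 = 1.272×10^-13 J / (1.60×10^-19 J/eV) = 7.95×10^5 eV.

E_6 = 7.95×10^5 eV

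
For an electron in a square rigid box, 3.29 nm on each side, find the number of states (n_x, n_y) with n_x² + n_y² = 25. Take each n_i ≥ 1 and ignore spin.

degeneracy = 2

The level has n_x² + n_y² = 25. The ordered positive-integer solutions are (3, 4), (4, 3).
That gives 2 states.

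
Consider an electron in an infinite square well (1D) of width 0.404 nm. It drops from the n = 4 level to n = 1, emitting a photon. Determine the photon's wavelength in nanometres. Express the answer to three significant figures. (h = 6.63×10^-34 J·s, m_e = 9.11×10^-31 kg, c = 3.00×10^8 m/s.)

E_1 = h²/(8m_eL²) = 3.695×10^-19 J, so ΔE = (4² − 1²)E_1 = 5.542×10^-18 J.
λ = hc/ΔE = (6.63×10^-34·3.00×10^8)/5.542×10^-18 = 3.59×10^-8 m = 35.9 nm.

λ = 35.9 nm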